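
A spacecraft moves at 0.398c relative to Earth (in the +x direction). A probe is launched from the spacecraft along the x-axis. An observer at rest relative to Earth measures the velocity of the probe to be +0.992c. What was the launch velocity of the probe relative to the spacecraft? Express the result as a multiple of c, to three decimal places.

+0.982c

Invert the composition law: u' = (u − v)/(1 − uv/c²).
u' = (0.992 − 0.398) / (1 − (0.992)(0.398)) = 0.5940/0.6052 = 0.9815.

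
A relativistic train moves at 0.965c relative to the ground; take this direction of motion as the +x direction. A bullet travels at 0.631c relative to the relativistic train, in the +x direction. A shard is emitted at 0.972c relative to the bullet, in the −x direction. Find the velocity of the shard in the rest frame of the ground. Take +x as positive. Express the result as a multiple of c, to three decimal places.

+0.558c

Apply u = (u' + v)/(1 + u'v/c²) successively, working outward toward the ground.
Start: velocity of the relativistic train relative to the ground = 0.9650c.
Compose with the bullet (u' = 0.631 in the relativistic train frame): u_1 = (0.631 + 0.965) / (1 + 0.631·0.965) = 1.5960/1.6089 = 0.9920.
Compose with the shard (u' = -0.972 in the bullet frame): u_2 = (-0.972 + 0.992) / (1 + (-0.972)·0.992) = 0.0200/0.0358 = 0.5579.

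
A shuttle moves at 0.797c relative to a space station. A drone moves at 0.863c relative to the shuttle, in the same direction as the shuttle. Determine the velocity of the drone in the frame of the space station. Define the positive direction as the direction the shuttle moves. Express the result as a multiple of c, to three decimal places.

With v = 0.797 and u' = 0.863 (in units of c),
u = (u' + v)/(1 + u'v/c²):
u = (0.863 + 0.797) / (1 + 0.863·0.797) = 1.6600/1.6878 = 0.9835

0.984c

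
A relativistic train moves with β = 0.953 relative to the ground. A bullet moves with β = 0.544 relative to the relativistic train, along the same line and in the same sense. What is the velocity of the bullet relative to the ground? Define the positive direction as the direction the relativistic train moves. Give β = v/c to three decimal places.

β = 0.986

With v = 0.953 and u' = 0.544 (in units of c),
u = (u' + v)/(1 + u'v/c²):
u = (0.544 + 0.953) / (1 + 0.544·0.953) = 1.4970/1.5184 = 0.9859
(Galilean addition would give +1.497c, exceeding c.)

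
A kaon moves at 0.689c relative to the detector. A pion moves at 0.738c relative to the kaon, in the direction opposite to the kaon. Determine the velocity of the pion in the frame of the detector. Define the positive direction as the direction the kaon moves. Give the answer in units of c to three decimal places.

-0.100c

With v = 0.689 and u' = -0.738 (in units of c),
u = (u' + v)/(1 + u'v/c²):
u = (-0.738 + 0.689) / (1 + (-0.738)·0.689) = -0.0490/0.4915 = -0.0997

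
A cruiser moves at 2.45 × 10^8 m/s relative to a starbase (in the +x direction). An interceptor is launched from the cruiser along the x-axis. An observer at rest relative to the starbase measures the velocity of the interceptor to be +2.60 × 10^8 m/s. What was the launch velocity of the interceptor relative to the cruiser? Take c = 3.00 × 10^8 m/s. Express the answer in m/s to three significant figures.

v = 0.817c, u = 0.867c.
Invert the composition law: u' = (u − v)/(1 − uv/c²).
u' = (0.867 − 0.817) / (1 − (0.867)(0.817)) = 0.0500/0.2922 = 0.1711.
u' = 0.1711 × 3.00 × 10^8 m/s.

+5.13 × 10^7 m/s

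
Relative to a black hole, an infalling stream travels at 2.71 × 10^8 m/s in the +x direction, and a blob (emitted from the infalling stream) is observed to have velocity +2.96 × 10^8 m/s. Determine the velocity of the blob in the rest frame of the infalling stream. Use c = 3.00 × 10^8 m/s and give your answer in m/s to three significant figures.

v = 0.903c, u = 0.987c.
Invert the composition law: u' = (u − v)/(1 − uv/c²).
u' = (0.987 − 0.903) / (1 − (0.987)(0.903)) = 0.0833/0.1087 = 0.7666.
u' = 0.7666 × 3.00 × 10^8 m/s.

+2.30 × 10^8 m/s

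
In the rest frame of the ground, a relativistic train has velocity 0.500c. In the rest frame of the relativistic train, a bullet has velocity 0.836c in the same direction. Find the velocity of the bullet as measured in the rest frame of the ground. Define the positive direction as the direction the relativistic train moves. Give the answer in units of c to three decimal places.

0.942c

With v = 0.500 and u' = 0.836 (in units of c),
u = (u' + v)/(1 + u'v/c²):
u = (0.836 + 0.500) / (1 + 0.836·0.500) = 1.3360/1.4180 = 0.9422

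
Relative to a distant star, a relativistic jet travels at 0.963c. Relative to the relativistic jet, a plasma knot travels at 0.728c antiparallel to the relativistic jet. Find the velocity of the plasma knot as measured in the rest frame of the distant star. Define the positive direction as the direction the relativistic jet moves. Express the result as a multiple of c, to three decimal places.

With v = 0.963 and u' = -0.728 (in units of c),
u = (u' + v)/(1 + u'v/c²):
u = (-0.728 + 0.963) / (1 + (-0.728)·0.963) = 0.2350/0.2989 = 0.7861

+0.786c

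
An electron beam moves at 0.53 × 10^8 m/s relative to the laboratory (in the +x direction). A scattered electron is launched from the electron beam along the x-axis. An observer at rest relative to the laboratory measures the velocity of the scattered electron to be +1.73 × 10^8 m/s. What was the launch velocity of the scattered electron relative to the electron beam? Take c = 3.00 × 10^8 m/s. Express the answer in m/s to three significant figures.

v = 0.177c, u = 0.577c.
Invert the composition law: u' = (u − v)/(1 − uv/c²).
u' = (0.577 − 0.177) / (1 − (0.577)(0.177)) = 0.4000/0.8981 = 0.4454.
u' = 0.4454 × 3.00 × 10^8 m/s.

+1.34 × 10^8 m/s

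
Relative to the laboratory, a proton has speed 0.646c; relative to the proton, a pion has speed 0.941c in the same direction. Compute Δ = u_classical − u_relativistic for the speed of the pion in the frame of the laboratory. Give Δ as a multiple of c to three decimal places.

Δ = 0.600c

Galilean: u_cl = 0.941 + 0.646 = 1.5870.
Relativistic: u_rel = (0.941 + 0.646) / (1 + 0.941·0.646) = 1.5870/1.6079 = 0.9870.
Δ = 1.5870 − 0.9870 = 0.6000.
(The classical prediction exceeds c; the relativistic result does not.)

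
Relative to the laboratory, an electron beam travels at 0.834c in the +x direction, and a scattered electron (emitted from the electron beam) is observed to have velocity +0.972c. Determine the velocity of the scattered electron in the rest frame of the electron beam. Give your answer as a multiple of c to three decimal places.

+0.729c

Invert the composition law: u' = (u − v)/(1 − uv/c²).
u' = (0.972 − 0.834) / (1 − (0.972)(0.834)) = 0.1380/0.1894 = 0.7288.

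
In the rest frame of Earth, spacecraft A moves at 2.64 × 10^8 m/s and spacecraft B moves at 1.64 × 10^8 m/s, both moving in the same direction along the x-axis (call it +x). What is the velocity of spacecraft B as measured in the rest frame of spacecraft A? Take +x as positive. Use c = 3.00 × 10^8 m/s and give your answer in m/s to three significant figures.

-1.93 × 10^8 m/s

β_A = 0.880, β_B = 0.547 (dividing each by c = 3.00 × 10^8 m/s).
Transform to A's frame with the inverse velocity-addition law: u' = (u − v)/(1 − uv/c²), taking u = β_B and v = β_A.
u' = (0.547 − 0.880) / (1 − (0.880)(0.547)) = -0.3333/0.5189 = -0.6423.
u' = -0.6423 × 3.00 × 10^8 m/s.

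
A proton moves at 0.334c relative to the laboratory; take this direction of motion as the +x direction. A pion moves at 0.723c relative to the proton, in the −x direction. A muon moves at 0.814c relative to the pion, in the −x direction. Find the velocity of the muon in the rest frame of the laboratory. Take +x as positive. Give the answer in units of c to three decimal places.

-0.936c

Apply u = (u' + v)/(1 + u'v/c²) successively, working outward toward the laboratory.
Start: velocity of the proton relative to the laboratory = 0.3340c.
Compose with the pion (u' = -0.723 in the proton frame): u_1 = (-0.723 + 0.334) / (1 + (-0.723)·0.334) = -0.3890/0.7585 = -0.5128.
Compose with the muon (u' = -0.814 in the pion frame): u_2 = (-0.814 + (-0.513)) / (1 + (-0.814)·(-0.513)) = -1.3268/1.4175 = -0.9361.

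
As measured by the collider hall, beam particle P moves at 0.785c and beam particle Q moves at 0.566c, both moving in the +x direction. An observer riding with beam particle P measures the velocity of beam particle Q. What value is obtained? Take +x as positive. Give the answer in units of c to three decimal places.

-0.394c

β_A = 0.785, β_B = 0.566.
Transform to A's frame with the inverse velocity-addition law: u' = (u − v)/(1 − uv/c²), taking u = β_B and v = β_A.
u' = (0.566 − 0.785) / (1 − (0.785)(0.566)) = -0.2190/0.5557 = -0.3941.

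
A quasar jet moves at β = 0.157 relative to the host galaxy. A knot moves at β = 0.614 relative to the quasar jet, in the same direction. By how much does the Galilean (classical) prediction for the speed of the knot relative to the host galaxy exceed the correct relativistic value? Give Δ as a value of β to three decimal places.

Galilean: u_cl = 0.614 + 0.157 = 0.7710.
Relativistic: u_rel = (0.614 + 0.157) / (1 + 0.614·0.157) = 0.7710/1.0964 = 0.7032.
Δ = 0.7710 − 0.7032 = 0.0678.

Δ = 0.068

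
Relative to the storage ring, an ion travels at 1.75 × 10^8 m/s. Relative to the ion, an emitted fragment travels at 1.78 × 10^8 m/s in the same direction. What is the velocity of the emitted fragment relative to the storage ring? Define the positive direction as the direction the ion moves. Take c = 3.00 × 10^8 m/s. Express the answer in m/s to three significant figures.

In units of c (dividing by 3.00 × 10^8 m/s): v = 0.583, u' = 0.593.
u = (u' + v)/(1 + u'v/c²):
u = (0.593 + 0.583) / (1 + 0.593·0.583) = 1.1767/1.3461 = 0.8741
Converting back: u = 0.8741 × 3.00 × 10^8 m/s.

2.62 × 10^8 m/s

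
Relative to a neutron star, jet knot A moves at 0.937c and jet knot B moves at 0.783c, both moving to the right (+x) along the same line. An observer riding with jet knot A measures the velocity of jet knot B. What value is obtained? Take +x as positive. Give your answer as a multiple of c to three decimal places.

β_A = 0.937, β_B = 0.783.
Transform to A's frame with the inverse velocity-addition law: u' = (u − v)/(1 − uv/c²), taking u = β_B and v = β_A.
u' = (0.783 − 0.937) / (1 − (0.937)(0.783)) = -0.1540/0.2663 = -0.5782.

-0.578c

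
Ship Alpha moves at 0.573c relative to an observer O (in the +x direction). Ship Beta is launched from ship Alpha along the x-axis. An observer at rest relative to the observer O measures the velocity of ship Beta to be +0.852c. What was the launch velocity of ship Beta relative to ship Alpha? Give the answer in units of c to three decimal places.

Invert the composition law: u' = (u − v)/(1 − uv/c²).
u' = (0.852 − 0.573) / (1 − (0.852)(0.573)) = 0.2790/0.5118 = 0.5451.

+0.545c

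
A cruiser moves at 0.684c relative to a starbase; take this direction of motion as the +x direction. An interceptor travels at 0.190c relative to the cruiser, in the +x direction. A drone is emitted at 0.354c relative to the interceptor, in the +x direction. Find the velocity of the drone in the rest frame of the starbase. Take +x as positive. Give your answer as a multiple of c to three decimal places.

Apply u = (u' + v)/(1 + u'v/c²) successively, working outward toward the starbase.
Start: velocity of the cruiser relative to the starbase = 0.6840c.
Compose with the interceptor (u' = 0.190 in the cruiser frame): u_1 = (0.190 + 0.684) / (1 + 0.190·0.684) = 0.8740/1.1300 = 0.7735.
Compose with the drone (u' = 0.354 in the interceptor frame): u_2 = (0.354 + 0.773) / (1 + 0.354·0.773) = 1.1275/1.2738 = 0.8851.

0.885c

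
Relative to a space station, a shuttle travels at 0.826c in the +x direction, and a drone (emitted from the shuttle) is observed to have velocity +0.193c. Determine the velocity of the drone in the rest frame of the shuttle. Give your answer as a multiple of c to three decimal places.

Invert the composition law: u' = (u − v)/(1 − uv/c²).
u' = (0.193 − 0.826) / (1 − (0.193)(0.826)) = -0.6330/0.8406 = -0.7530.

-0.753c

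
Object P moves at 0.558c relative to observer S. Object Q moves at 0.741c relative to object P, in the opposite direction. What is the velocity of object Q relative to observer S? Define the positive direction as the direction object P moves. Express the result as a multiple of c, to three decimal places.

-0.312c

With v = 0.558 and u' = -0.741 (in units of c),
u = (u' + v)/(1 + u'v/c²):
u = (-0.741 + 0.558) / (1 + (-0.741)·0.558) = -0.1830/0.5865 = -0.3120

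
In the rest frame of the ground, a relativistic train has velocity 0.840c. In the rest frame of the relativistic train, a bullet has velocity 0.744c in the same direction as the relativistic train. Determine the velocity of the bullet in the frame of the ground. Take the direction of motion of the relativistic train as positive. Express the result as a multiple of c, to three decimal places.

With v = 0.840 and u' = 0.744 (in units of c),
u = (u' + v)/(1 + u'v/c²):
u = (0.744 + 0.840) / (1 + 0.744·0.840) = 1.5840/1.6250 = 0.9748

0.975c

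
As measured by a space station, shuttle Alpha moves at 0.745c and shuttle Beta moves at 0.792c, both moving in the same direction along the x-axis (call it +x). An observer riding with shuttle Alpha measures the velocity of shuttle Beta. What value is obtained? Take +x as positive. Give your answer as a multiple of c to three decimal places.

β_A = 0.745, β_B = 0.792.
Transform to A's frame with the inverse velocity-addition law: u' = (u − v)/(1 − uv/c²), taking u = β_B and v = β_A.
u' = (0.792 − 0.745) / (1 − (0.745)(0.792)) = 0.0470/0.4100 = 0.1146.

+0.115c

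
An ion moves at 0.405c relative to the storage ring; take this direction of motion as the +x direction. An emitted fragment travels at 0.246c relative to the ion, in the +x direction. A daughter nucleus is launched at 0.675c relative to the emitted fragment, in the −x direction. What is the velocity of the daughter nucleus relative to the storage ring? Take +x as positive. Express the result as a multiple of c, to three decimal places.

-0.138c

Apply u = (u' + v)/(1 + u'v/c²) successively, working outward toward the storage ring.
Start: velocity of the ion relative to the storage ring = 0.4050c.
Compose with the emitted fragment (u' = 0.246 in the ion frame): u_1 = (0.246 + 0.405) / (1 + 0.246·0.405) = 0.6510/1.0996 = 0.5920.
Compose with the daughter nucleus (u' = -0.675 in the emitted fragment frame): u_2 = (-0.675 + 0.592) / (1 + (-0.675)·0.592) = -0.0830/0.6004 = -0.1382.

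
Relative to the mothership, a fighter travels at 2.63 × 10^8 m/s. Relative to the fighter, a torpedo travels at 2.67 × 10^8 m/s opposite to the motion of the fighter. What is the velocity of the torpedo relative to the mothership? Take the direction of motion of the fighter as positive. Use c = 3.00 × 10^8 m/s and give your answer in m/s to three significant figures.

-1.82 × 10^7 m/s

In units of c (dividing by 3.00 × 10^8 m/s): v = 0.877, u' = -0.890.
u = (u' + v)/(1 + u'v/c²):
u = (-0.890 + 0.877) / (1 + (-0.890)·0.877) = -0.0133/0.2198 = -0.0607
(Galilean addition would give -0.013c.)
Converting back: u = -0.0607 × 3.00 × 10^8 m/s.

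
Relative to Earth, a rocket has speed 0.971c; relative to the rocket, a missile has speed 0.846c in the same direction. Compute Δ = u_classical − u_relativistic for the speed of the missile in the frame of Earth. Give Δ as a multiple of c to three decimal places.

Galilean: u_cl = 0.846 + 0.971 = 1.8170.
Relativistic: u_rel = (0.846 + 0.971) / (1 + 0.846·0.971) = 1.8170/1.8215 = 0.9975.
Δ = 1.8170 − 0.9975 = 0.8195.
(The classical prediction exceeds c; the relativistic result does not.)

Δ = 0.819c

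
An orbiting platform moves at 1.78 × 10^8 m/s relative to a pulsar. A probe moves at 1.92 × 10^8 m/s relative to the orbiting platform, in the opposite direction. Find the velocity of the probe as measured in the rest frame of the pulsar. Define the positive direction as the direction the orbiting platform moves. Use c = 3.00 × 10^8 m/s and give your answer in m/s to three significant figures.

In units of c (dividing by 3.00 × 10^8 m/s): v = 0.593, u' = -0.640.
u = (u' + v)/(1 + u'v/c²):
u = (-0.640 + 0.593) / (1 + (-0.640)·0.593) = -0.0467/0.6203 = -0.0752
(Galilean addition would give -0.047c.)
Converting back: u = -0.0752 × 3.00 × 10^8 m/s.

-2.26 × 10^7 m/s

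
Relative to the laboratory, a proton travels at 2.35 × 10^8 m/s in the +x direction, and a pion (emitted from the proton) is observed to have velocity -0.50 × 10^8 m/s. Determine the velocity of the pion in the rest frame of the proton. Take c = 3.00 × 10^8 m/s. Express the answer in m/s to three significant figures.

v = 0.783c, u = -0.167c.
Invert the composition law: u' = (u − v)/(1 − uv/c²).
u' = (-0.167 − 0.783) / (1 − (-0.167)(0.783)) = -0.9500/1.1306 = -0.8403.
u' = -0.8403 × 3.00 × 10^8 m/s.

-2.52 × 10^8 m/s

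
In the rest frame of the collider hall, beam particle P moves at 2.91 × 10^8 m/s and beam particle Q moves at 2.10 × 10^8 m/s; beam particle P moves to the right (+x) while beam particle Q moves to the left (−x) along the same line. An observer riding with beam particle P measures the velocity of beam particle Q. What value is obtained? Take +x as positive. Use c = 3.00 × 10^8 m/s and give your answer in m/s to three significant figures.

-2.98 × 10^8 m/s

β_A = 0.970, β_B = -0.700 (dividing each by c = 3.00 × 10^8 m/s).
Transform to A's frame with the inverse velocity-addition law: u' = (u − v)/(1 − uv/c²), taking u = β_B and v = β_A.
u' = (-0.700 − 0.970) / (1 − (0.970)(-0.700)) = -1.6700/1.6790 = -0.9946.
u' = -0.9946 × 3.00 × 10^8 m/s.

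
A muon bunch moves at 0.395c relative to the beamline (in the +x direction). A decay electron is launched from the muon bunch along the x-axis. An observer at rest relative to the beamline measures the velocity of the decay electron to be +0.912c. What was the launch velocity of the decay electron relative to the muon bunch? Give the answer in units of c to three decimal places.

Invert the composition law: u' = (u − v)/(1 − uv/c²).
u' = (0.912 − 0.395) / (1 − (0.912)(0.395)) = 0.5170/0.6398 = 0.8081.

+0.808c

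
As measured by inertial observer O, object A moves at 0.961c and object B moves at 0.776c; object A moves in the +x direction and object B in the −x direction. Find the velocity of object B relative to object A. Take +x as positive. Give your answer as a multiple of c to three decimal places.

-0.995c

β_A = 0.961, β_B = -0.776.
Transform to A's frame with the inverse velocity-addition law: u' = (u − v)/(1 − uv/c²), taking u = β_B and v = β_A.
u' = (-0.776 − 0.961) / (1 − (0.961)(-0.776)) = -1.7370/1.7457 = -0.9950.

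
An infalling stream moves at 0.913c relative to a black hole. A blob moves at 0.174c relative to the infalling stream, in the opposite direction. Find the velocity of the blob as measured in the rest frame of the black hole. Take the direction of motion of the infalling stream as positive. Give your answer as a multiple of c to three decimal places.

With v = 0.913 and u' = -0.174 (in units of c),
u = (u' + v)/(1 + u'v/c²):
u = (-0.174 + 0.913) / (1 + (-0.174)·0.913) = 0.7390/0.8411 = 0.8786
(Galilean addition would give +0.739c.)

+0.879c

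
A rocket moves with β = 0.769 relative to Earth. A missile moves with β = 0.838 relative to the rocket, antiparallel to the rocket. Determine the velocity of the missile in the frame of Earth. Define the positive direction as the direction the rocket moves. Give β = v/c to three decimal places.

With v = 0.769 and u' = -0.838 (in units of c),
u = (u' + v)/(1 + u'v/c²):
u = (-0.838 + 0.769) / (1 + (-0.838)·0.769) = -0.0690/0.3556 = -0.1941

β = -0.194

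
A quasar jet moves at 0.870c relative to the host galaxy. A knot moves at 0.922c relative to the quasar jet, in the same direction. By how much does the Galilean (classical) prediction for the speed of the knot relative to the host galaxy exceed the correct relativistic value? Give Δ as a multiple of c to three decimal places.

Δ = 0.798c

Galilean: u_cl = 0.922 + 0.870 = 1.7920.
Relativistic: u_rel = (0.922 + 0.870) / (1 + 0.922·0.870) = 1.7920/1.8021 = 0.9944.
Δ = 1.7920 − 0.9944 = 0.7976.
(The classical prediction exceeds c; the relativistic result does not.)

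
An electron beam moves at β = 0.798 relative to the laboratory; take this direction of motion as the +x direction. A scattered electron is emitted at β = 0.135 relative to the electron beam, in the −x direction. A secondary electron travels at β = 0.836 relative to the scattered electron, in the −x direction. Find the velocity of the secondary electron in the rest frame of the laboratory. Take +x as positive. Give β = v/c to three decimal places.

β = -0.245

Apply u = (u' + v)/(1 + u'v/c²) successively, working outward toward the laboratory.
Start: velocity of the electron beam relative to the laboratory = 0.7980c.
Compose with the scattered electron (u' = -0.135 in the electron beam frame): u_1 = (-0.135 + 0.798) / (1 + (-0.135)·0.798) = 0.6630/0.8923 = 0.7430.
Compose with the secondary electron (u' = -0.836 in the scattered electron frame): u_2 = (-0.836 + 0.743) / (1 + (-0.836)·0.743) = -0.0930/0.3788 = -0.2454.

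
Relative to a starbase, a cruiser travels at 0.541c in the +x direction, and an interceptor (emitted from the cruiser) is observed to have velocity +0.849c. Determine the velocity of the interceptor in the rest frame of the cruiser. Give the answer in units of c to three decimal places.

Invert the composition law: u' = (u − v)/(1 − uv/c²).
u' = (0.849 − 0.541) / (1 − (0.849)(0.541)) = 0.3080/0.5407 = 0.5696.

+0.570c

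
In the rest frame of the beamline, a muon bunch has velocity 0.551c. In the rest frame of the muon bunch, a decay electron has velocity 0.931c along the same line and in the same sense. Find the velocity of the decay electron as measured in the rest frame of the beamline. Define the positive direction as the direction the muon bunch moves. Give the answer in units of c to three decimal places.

With v = 0.551 and u' = 0.931 (in units of c),
u = (u' + v)/(1 + u'v/c²):
u = (0.931 + 0.551) / (1 + 0.931·0.551) = 1.4820/1.5130 = 0.9795
(Galilean addition would give +1.482c, exceeding c.)

0.980c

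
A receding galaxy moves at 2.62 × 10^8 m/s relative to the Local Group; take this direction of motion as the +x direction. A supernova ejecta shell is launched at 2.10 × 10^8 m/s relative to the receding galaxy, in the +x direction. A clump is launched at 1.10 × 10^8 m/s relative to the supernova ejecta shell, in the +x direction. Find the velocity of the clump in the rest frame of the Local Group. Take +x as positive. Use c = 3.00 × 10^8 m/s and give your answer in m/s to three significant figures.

2.97 × 10^8 m/s

Apply u = (u' + v)/(1 + u'v/c²) successively, working outward toward the Local Group.
(Dividing each given speed by c = 3.00 × 10^8 m/s to work in units of c.)
Start: velocity of the receding galaxy relative to the Local Group = 0.8733c.
Compose with the supernova ejecta shell (u' = 0.700 in the receding galaxy frame): u_1 = (0.700 + 0.873) / (1 + 0.700·0.873) = 1.5733/1.6113 = 0.9764.
Compose with the clump (u' = 0.367 in the supernova ejecta shell frame): u_2 = (0.367 + 0.976) / (1 + 0.367·0.976) = 1.3431/1.3580 = 0.9890.
So u = 0.9890 × 3.00 × 10^8 m/s.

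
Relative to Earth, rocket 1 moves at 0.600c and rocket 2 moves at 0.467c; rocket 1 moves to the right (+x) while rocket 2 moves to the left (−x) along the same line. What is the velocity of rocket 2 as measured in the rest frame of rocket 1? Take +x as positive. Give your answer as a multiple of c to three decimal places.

-0.833c

β_A = 0.600, β_B = -0.467.
Transform to A's frame with the inverse velocity-addition law: u' = (u − v)/(1 − uv/c²), taking u = β_B and v = β_A.
u' = (-0.467 − 0.600) / (1 − (0.600)(-0.467)) = -1.0670/1.2802 = -0.8335.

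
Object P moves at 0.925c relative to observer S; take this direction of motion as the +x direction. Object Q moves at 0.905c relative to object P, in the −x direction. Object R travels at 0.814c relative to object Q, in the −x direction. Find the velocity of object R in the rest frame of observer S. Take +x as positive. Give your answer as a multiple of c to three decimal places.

-0.768c

Apply u = (u' + v)/(1 + u'v/c²) successively, working outward toward observer S.
Start: velocity of object P relative to observer S = 0.9250c.
Compose with object Q (u' = -0.905 in object P frame): u_1 = (-0.905 + 0.925) / (1 + (-0.905)·0.925) = 0.0200/0.1629 = 0.1228.
Compose with object R (u' = -0.814 in object Q frame): u_2 = (-0.814 + 0.123) / (1 + (-0.814)·0.123) = -0.6912/0.9000 = -0.7680.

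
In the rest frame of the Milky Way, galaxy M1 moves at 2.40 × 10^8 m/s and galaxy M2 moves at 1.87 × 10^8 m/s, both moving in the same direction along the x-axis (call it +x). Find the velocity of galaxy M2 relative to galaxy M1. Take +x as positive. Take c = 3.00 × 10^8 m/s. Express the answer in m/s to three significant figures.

-1.06 × 10^8 m/s

β_A = 0.800, β_B = 0.623 (dividing each by c = 3.00 × 10^8 m/s).
Transform to A's frame with the inverse velocity-addition law: u' = (u − v)/(1 − uv/c²), taking u = β_B and v = β_A.
u' = (0.623 − 0.800) / (1 − (0.800)(0.623)) = -0.1767/0.5013 = -0.3524.
u' = -0.3524 × 3.00 × 10^8 m/s.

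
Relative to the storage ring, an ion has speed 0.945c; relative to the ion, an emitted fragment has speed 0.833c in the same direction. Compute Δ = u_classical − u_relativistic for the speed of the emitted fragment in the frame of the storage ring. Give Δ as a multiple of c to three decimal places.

Galilean: u_cl = 0.833 + 0.945 = 1.7780.
Relativistic: u_rel = (0.833 + 0.945) / (1 + 0.833·0.945) = 1.7780/1.7872 = 0.9949.
Δ = 1.7780 − 0.9949 = 0.7831.
(The classical prediction exceeds c; the relativistic result does not.)

Δ = 0.783c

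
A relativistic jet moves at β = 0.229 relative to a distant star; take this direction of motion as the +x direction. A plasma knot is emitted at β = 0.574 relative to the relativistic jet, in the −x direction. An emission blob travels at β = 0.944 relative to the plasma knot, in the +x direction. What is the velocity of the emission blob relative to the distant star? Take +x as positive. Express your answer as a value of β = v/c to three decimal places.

β = +0.875

Apply u = (u' + v)/(1 + u'v/c²) successively, working outward toward the distant star.
Start: velocity of the relativistic jet relative to the distant star = 0.2290c.
Compose with the plasma knot (u' = -0.574 in the relativistic jet frame): u_1 = (-0.574 + 0.229) / (1 + (-0.574)·0.229) = -0.3450/0.8686 = -0.3972.
Compose with the emission blob (u' = 0.944 in the plasma knot frame): u_2 = (0.944 + (-0.397)) / (1 + 0.944·(-0.397)) = 0.5468/0.6250 = 0.8748.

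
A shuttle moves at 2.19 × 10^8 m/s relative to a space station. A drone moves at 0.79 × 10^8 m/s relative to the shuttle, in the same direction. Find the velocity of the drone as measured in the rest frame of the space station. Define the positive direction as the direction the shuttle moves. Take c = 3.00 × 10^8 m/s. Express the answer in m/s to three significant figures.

In units of c (dividing by 3.00 × 10^8 m/s): v = 0.730, u' = 0.263.
u = (u' + v)/(1 + u'v/c²):
u = (0.263 + 0.730) / (1 + 0.263·0.730) = 0.9933/1.1922 = 0.8332
(Galilean addition would give +0.993c.)
Converting back: u = 0.8332 × 3.00 × 10^8 m/s.

2.50 × 10^8 m/s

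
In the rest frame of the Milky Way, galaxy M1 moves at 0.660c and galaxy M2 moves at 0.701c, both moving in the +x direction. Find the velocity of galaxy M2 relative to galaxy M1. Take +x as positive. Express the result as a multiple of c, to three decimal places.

β_A = 0.660, β_B = 0.701.
Transform to A's frame with the inverse velocity-addition law: u' = (u − v)/(1 − uv/c²), taking u = β_B and v = β_A.
u' = (0.701 − 0.660) / (1 − (0.660)(0.701)) = 0.0410/0.5373 = 0.0763.

+0.076c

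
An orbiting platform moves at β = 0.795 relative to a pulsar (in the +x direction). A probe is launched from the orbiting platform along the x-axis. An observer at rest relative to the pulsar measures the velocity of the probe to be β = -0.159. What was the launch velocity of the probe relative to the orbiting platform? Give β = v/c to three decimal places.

Invert the composition law: u' = (u − v)/(1 − uv/c²).
u' = (-0.159 − 0.795) / (1 − (-0.159)(0.795)) = -0.9540/1.1264 = -0.8469.

β = -0.847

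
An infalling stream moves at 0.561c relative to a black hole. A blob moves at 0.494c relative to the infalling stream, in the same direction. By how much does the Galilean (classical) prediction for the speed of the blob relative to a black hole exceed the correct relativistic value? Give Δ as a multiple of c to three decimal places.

Δ = 0.229c

Galilean: u_cl = 0.494 + 0.561 = 1.0550.
Relativistic: u_rel = (0.494 + 0.561) / (1 + 0.494·0.561) = 1.0550/1.2771 = 0.8261.
Δ = 1.0550 − 0.8261 = 0.2289.
(The classical prediction exceeds c; the relativistic result does not.)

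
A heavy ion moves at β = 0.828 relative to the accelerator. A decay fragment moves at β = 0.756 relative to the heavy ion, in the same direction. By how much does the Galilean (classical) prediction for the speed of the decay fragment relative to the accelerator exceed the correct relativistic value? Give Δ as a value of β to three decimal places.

Δ = 0.610

Galilean: u_cl = 0.756 + 0.828 = 1.5840.
Relativistic: u_rel = (0.756 + 0.828) / (1 + 0.756·0.828) = 1.5840/1.6260 = 0.9742.
Δ = 1.5840 − 0.9742 = 0.6098.
(The classical prediction exceeds c; the relativistic result does not.)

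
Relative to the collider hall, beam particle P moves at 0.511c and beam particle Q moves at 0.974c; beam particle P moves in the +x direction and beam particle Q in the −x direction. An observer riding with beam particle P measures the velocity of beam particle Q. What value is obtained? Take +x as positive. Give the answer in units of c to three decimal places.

-0.992c

β_A = 0.511, β_B = -0.974.
Transform to A's frame with the inverse velocity-addition law: u' = (u − v)/(1 − uv/c²), taking u = β_B and v = β_A.
u' = (-0.974 − 0.511) / (1 − (0.511)(-0.974)) = -1.4850/1.4977 = -0.9915.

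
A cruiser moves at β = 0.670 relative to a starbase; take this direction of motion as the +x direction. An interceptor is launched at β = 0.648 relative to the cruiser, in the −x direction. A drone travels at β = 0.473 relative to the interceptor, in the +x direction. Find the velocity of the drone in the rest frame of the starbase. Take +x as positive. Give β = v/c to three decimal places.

β = +0.503

Apply u = (u' + v)/(1 + u'v/c²) successively, working outward toward the starbase.
Start: velocity of the cruiser relative to the starbase = 0.6700c.
Compose with the interceptor (u' = -0.648 in the cruiser frame): u_1 = (-0.648 + 0.670) / (1 + (-0.648)·0.670) = 0.0220/0.5658 = 0.0389.
Compose with the drone (u' = 0.473 in the interceptor frame): u_2 = (0.473 + 0.039) / (1 + 0.473·0.039) = 0.5119/1.0184 = 0.5026.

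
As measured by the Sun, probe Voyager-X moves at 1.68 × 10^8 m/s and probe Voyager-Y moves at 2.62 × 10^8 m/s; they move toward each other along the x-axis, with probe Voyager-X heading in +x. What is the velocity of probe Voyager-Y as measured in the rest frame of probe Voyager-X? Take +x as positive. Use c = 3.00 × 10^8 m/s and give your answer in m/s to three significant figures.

β_A = 0.560, β_B = -0.873 (dividing each by c = 3.00 × 10^8 m/s).
Transform to A's frame with the inverse velocity-addition law: u' = (u − v)/(1 − uv/c²), taking u = β_B and v = β_A.
u' = (-0.873 − 0.560) / (1 − (0.560)(-0.873)) = -1.4333/1.4891 = -0.9626.
u' = -0.9626 × 3.00 × 10^8 m/s.

-2.89 × 10^8 m/s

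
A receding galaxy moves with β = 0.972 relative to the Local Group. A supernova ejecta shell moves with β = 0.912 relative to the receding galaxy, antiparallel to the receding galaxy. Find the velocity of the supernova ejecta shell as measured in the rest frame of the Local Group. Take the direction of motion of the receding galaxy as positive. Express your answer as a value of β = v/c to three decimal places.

β = +0.528

With v = 0.972 and u' = -0.912 (in units of c),
u = (u' + v)/(1 + u'v/c²):
u = (-0.912 + 0.972) / (1 + (-0.912)·0.972) = 0.0600/0.1135 = 0.5285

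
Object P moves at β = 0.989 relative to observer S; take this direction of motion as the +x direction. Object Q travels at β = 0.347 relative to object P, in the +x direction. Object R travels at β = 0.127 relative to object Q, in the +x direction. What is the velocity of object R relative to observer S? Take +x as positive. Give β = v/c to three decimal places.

Apply u = (u' + v)/(1 + u'v/c²) successively, working outward toward observer S.
Start: velocity of object P relative to observer S = 0.9890c.
Compose with object Q (u' = 0.347 in object P frame): u_1 = (0.347 + 0.989) / (1 + 0.347·0.989) = 1.3360/1.3432 = 0.9947.
Compose with object R (u' = 0.127 in object Q frame): u_2 = (0.127 + 0.995) / (1 + 0.127·0.995) = 1.1217/1.1263 = 0.9959.

β = 0.996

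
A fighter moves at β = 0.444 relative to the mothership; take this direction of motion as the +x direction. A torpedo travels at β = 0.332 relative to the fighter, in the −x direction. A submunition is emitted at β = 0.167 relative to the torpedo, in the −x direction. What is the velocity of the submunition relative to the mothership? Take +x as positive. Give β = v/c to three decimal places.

β = -0.036

Apply u = (u' + v)/(1 + u'v/c²) successively, working outward toward the mothership.
Start: velocity of the fighter relative to the mothership = 0.4440c.
Compose with the torpedo (u' = -0.332 in the fighter frame): u_1 = (-0.332 + 0.444) / (1 + (-0.332)·0.444) = 0.1120/0.8526 = 0.1314.
Compose with the submunition (u' = -0.167 in the torpedo frame): u_2 = (-0.167 + 0.131) / (1 + (-0.167)·0.131) = -0.0356/0.9781 = -0.0364.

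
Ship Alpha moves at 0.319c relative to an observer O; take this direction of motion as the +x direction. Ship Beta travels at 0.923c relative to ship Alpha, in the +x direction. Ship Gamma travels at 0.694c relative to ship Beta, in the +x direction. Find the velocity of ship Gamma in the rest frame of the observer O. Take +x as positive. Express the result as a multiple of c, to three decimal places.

0.993c

Apply u = (u' + v)/(1 + u'v/c²) successively, working outward toward the observer O.
Start: velocity of ship Alpha relative to the observer O = 0.3190c.
Compose with ship Beta (u' = 0.923 in ship Alpha frame): u_1 = (0.923 + 0.319) / (1 + 0.923·0.319) = 1.2420/1.2944 = 0.9595.
Compose with ship Gamma (u' = 0.694 in ship Beta frame): u_2 = (0.694 + 0.959) / (1 + 0.694·0.959) = 1.6535/1.6659 = 0.9926.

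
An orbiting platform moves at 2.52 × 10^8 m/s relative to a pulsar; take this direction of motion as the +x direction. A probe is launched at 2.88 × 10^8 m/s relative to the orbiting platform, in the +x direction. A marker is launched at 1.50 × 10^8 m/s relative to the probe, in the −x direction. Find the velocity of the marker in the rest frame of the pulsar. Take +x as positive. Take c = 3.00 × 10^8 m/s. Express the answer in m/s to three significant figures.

Apply u = (u' + v)/(1 + u'v/c²) successively, working outward toward the pulsar.
(Dividing each given speed by c = 3.00 × 10^8 m/s to work in units of c.)
Start: velocity of the orbiting platform relative to the pulsar = 0.8400c.
Compose with the probe (u' = 0.960 in the orbiting platform frame): u_1 = (0.960 + 0.840) / (1 + 0.960·0.840) = 1.8000/1.8064 = 0.9965.
Compose with the marker (u' = -0.500 in the probe frame): u_2 = (-0.500 + 0.996) / (1 + (-0.500)·0.996) = 0.4965/0.5018 = 0.9894.
So u = 0.9894 × 3.00 × 10^8 m/s.

+2.97 × 10^8 m/s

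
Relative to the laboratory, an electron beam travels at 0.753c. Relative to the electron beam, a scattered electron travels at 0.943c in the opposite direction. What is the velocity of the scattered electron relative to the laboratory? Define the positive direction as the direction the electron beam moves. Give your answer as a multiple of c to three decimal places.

With v = 0.753 and u' = -0.943 (in units of c),
u = (u' + v)/(1 + u'v/c²):
u = (-0.943 + 0.753) / (1 + (-0.943)·0.753) = -0.1900/0.2899 = -0.6554
(Galilean addition would give -0.190c.)

-0.655c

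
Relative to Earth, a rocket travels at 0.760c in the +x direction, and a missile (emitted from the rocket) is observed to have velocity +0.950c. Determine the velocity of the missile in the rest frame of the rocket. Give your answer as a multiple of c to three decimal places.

Invert the composition law: u' = (u − v)/(1 − uv/c²).
u' = (0.950 − 0.760) / (1 − (0.950)(0.760)) = 0.1900/0.2780 = 0.6835.

+0.683c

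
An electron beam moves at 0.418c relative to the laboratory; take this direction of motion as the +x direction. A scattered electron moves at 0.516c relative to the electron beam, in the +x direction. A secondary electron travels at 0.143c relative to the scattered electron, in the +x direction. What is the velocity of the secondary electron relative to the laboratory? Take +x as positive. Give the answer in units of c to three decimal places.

0.821c

Apply u = (u' + v)/(1 + u'v/c²) successively, working outward toward the laboratory.
Start: velocity of the electron beam relative to the laboratory = 0.4180c.
Compose with the scattered electron (u' = 0.516 in the electron beam frame): u_1 = (0.516 + 0.418) / (1 + 0.516·0.418) = 0.9340/1.2157 = 0.7683.
Compose with the secondary electron (u' = 0.143 in the scattered electron frame): u_2 = (0.143 + 0.768) / (1 + 0.143·0.768) = 0.9113/1.1099 = 0.8211.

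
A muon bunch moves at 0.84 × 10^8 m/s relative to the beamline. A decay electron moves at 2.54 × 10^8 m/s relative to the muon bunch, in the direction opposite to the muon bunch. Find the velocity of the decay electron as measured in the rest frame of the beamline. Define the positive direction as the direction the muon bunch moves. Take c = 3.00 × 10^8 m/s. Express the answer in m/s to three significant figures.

In units of c (dividing by 3.00 × 10^8 m/s): v = 0.280, u' = -0.847.
u = (u' + v)/(1 + u'v/c²):
u = (-0.847 + 0.280) / (1 + (-0.847)·0.280) = -0.5667/0.7629 = -0.7427
Converting back: u = -0.7427 × 3.00 × 10^8 m/s.

-2.23 × 10^8 m/s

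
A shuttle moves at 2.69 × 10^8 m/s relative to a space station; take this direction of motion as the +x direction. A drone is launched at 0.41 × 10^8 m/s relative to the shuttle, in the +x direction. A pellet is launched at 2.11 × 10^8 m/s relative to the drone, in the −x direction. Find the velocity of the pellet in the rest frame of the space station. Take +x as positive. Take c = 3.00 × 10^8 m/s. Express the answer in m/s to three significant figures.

+1.85 × 10^8 m/s

Apply u = (u' + v)/(1 + u'v/c²) successively, working outward toward the space station.
(Dividing each given speed by c = 3.00 × 10^8 m/s to work in units of c.)
Start: velocity of the shuttle relative to the space station = 0.8967c.
Compose with the drone (u' = 0.137 in the shuttle frame): u_1 = (0.137 + 0.897) / (1 + 0.137·0.897) = 1.0333/1.1225 = 0.9205.
Compose with the pellet (u' = -0.703 in the drone frame): u_2 = (-0.703 + 0.921) / (1 + (-0.703)·0.921) = 0.2172/0.3526 = 0.6160.
So u = 0.6160 × 3.00 × 10^8 m/s.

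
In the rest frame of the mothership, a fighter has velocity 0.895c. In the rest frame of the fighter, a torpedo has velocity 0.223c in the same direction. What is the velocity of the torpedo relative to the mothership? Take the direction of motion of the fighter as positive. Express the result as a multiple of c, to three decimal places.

With v = 0.895 and u' = 0.223 (in units of c),
u = (u' + v)/(1 + u'v/c²):
u = (0.223 + 0.895) / (1 + 0.223·0.895) = 1.1180/1.1996 = 0.9320
(Galilean addition would give +1.118c, exceeding c.)

0.932c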